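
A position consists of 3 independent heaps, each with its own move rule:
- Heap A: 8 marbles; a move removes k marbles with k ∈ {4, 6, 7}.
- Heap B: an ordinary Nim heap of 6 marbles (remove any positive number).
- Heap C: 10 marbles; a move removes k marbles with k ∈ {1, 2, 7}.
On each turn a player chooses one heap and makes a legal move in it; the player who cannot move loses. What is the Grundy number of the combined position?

5

Build the Grundy sequence for heap A with g(k) = mex{g(k−s) : s ∈ {4, 6, 7}, s ≤ k}:
k:     0  1  2  3  4  5  6  7  8
g(k):  0  0  0  0  1  1  1  1  2
So g(8) = 2.
Heap B is a plain Nim heap of size 6, so its Grundy value is 6.
For heap C, compute g(0), g(1), … with moves {1, 2, 7}:
k:     0  1  2  3  4  5  6  7  8  9 10
g(k):  0  1  2  0  1  2  0  1  2  0  1
So g(10) = 1.
The value of a disjunctive sum is the nim-sum of the parts.
Combined value = 2 XOR 6 XOR 1 = 5.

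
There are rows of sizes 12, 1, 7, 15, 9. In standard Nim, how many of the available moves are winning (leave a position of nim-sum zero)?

In binary:
  1100  (12)
  0001  (1)
  0111  (7)
  1111  (15)
  1001  (9)
  ----
  1100  (12)
The overall nim-sum is X = 12. A row of size p has a winning move iff p XOR X < p (reduce it to p XOR X).
  12: 12 XOR 12 = 0 < 12 — winning move (to 0).
  1: 1 XOR 12 = 13 ≥ 1 — no move.
  7: 7 XOR 12 = 11 ≥ 7 — no move.
  15: 15 XOR 12 = 3 < 15 — winning move (to 3).
  9: 9 XOR 12 = 5 < 9 — winning move (to 5).
That gives 3 winning moves.

3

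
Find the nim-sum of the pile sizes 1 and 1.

Compute the nim-sum pairwise:
1 XOR 1 = 0

0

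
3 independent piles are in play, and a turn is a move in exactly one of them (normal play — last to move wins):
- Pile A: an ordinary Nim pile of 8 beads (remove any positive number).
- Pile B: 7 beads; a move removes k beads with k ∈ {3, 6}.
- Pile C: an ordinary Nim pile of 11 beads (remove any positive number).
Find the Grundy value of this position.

1

Pile A is a plain Nim pile of size 8, so its Grundy value is 8.
Build the Grundy sequence for pile B with g(k) = mex{g(k−s) : s ∈ {3, 6}, s ≤ k}:
g(0) = mex{} = 0
g(1) = mex{} = 0
g(2) = mex{} = 0
g(3) = mex{0} = 1
g(4) = mex{0} = 1
g(5) = mex{0} = 1
g(6) = mex{0,1} = 2
g(7) = mex{0,1} = 2
So g(7) = 2.
Pile C is a plain Nim pile of size 11, so its Grundy value is 11.
By the Sprague-Grundy theorem, the Grundy value of a sum of independent games is the XOR of the component values.
Combined value = 8 ⊕ 2 ⊕ 11 = 1.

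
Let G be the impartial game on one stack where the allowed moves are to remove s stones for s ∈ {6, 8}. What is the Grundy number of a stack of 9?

Compute g(0), g(1), … for moves {6, 8}:
k:     0  1  2  3  4  5  6  7  8  9
g(k):  0  0  0  0  0  0  1  1  1  1
So g(9) = 1.

1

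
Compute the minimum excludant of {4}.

0 is not in the set, so the mex is 0.

0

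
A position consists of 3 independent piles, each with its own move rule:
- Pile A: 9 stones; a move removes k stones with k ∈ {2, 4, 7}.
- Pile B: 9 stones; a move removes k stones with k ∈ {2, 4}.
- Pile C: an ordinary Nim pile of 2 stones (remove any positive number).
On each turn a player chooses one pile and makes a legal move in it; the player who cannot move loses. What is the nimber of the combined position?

3

Grundy values for pile A (subtraction set {2, 4, 7}):
k:     0  1  2  3  4  5  6  7  8  9
g(k):  0  0  1  1  2  2  0  3  1  0
So g(9) = 0.
Grundy values for pile B (subtraction set {2, 4}):
k:     0  1  2  3  4  5  6  7  8  9
g(k):  0  0  1  1  2  2  0  0  1  1
So g(9) = 1.
Pile C is a plain Nim pile of size 2, so its Grundy value is 2.
The value of a disjunctive sum is the nim-sum of the parts.
Combined value = 0 XOR 1 XOR 2 = 3.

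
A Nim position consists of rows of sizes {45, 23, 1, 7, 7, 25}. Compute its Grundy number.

Write each in binary and XOR column by column:
  101101  (45)
  010111  (23)
  000001  (1)
  000111  (7)
  000111  (7)
  011001  (25)
  ------
  100010  (34)

34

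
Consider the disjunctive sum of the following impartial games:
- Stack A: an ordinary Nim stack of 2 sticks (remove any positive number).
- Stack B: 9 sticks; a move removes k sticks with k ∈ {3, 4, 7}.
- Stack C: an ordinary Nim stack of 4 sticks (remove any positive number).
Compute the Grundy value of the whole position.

5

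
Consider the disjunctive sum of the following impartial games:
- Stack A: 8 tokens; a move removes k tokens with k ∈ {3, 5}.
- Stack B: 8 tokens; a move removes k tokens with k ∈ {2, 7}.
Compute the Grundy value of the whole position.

Build the Grundy sequence for stack A with g(k) = mex{g(k−s) : s ∈ {3, 5}, s ≤ k}:
k:     0  1  2  3  4  5  6  7  8
g(k):  0  0  0  1  1  1  2  2  0
So g(8) = 0.
For stack B, compute g(0), g(1), … with moves {2, 7}:
g(0) = mex{} = 0
g(1) = mex{} = 0
g(2) = mex{0} = 1
g(3) = mex{0} = 1
g(4) = mex{1} = 0
g(5) = mex{1} = 0
g(6) = mex{0} = 1
g(7) = mex{0} = 1
g(8) = mex{0,1} = 2
So g(8) = 2.
By the Sprague-Grundy theorem, the Grundy value of a sum of independent games is the XOR of the component values.
Combined value = 0 XOR 2 = 2.

2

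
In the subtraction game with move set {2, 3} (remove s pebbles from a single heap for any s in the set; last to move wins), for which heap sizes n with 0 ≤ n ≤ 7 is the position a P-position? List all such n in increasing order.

0, 1, 5, 6

Compute g(0), g(1), … for moves {2, 3}:
g(0) = mex{} = 0
g(1) = mex{} = 0
g(2) = mex{0} = 1
g(3) = mex{0} = 1
g(4) = mex{0,1} = 2
g(5) = mex{1} = 0
g(6) = mex{1,2} = 0
g(7) = mex{0,2} = 1
The P-positions (g = 0) in 0..7 are 0, 1, 5, 6.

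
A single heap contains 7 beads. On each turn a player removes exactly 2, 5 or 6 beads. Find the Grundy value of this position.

3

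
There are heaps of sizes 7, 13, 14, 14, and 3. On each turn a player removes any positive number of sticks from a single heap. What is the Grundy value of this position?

Nim-sum: 7 ⊕ 13 ⊕ 14 ⊕ 14 ⊕ 3 = 9.

9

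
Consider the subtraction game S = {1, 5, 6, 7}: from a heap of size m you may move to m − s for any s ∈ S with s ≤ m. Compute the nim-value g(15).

1

Compute g(0), g(1), … for moves {1, 5, 6, 7}:
k:     0  1  2  3  4  5  6  7  8  9 10 11 12 13 14 15
g(k):  0  1  0  1  0  1  2  3  2  3  2  3  0  1  0  1
So g(15) = 1.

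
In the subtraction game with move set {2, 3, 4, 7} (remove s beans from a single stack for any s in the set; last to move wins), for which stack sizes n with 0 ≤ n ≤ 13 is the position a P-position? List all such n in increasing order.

0, 1, 6, 11, 12

Compute g(0), g(1), … for moves {2, 3, 4, 7}:
k:     0  1  2  3  4  5  6  7  8  9 10 11 12 13
g(k):  0  0  1  1  2  2  0  3  1  4  2  0  0  1
The P-positions (g = 0) in 0..13 are 0, 1, 6, 11, 12.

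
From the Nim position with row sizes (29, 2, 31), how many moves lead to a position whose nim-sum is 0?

Compute the nim-sum pairwise:
29 XOR 2 = 31
31 XOR 31 = 0
The nim-sum is already 0, so every move leaves a nonzero nim-sum — there are no winning moves.

0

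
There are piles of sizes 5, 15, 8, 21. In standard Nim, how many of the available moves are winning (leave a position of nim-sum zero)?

In binary:
  00101  (5)
  01111  (15)
  01000  (8)
  10101  (21)
  -----
  10111  (23)
The overall nim-sum is X = 23. A pile of size p has a winning move iff p XOR X < p (reduce it to p XOR X).
  5: 5 XOR 23 = 18 ≥ 5 — no move.
  15: 15 XOR 23 = 24 ≥ 15 — no move.
  8: 8 XOR 23 = 31 ≥ 8 — no move.
  21: 21 XOR 23 = 2 < 21 — winning move (to 2).
That gives 1 winning move.

1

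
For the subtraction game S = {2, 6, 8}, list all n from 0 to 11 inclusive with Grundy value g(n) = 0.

0, 1, 4, 5

Grundy values for subtraction set {2, 6, 8}:
k:     0  1  2  3  4  5  6  7  8  9 10 11
g(k):  0  0  1  1  0  0  1  1  2  2  3  3
The P-positions (g = 0) in 0..11 are 0, 1, 4, 5.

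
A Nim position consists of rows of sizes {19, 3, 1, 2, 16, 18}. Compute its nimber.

17

Nim-sum: 19 ⊕ 3 ⊕ 1 ⊕ 2 ⊕ 16 ⊕ 18 = 17.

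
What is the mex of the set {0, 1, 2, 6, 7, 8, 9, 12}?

The values 0, 1, 2 are all present; 3 is the first non-negative integer missing from the set.

3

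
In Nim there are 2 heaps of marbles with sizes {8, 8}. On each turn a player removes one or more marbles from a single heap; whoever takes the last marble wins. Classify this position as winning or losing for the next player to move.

Losing position

Nim-sum: 8 ⊕ 8 = 0.
The nim-sum is 0, so this is a P-position: the player to move is in a losing position under optimal play.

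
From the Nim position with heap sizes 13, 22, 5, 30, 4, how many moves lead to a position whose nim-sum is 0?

Write each in binary and XOR column by column:
  01101  (13)
  10110  (22)
  00101  (5)
  11110  (30)
  00100  (4)
  -----
  00100  (4)
The overall nim-sum is X = 4. A heap of size p has a winning move iff p XOR X < p (reduce it to p XOR X).
  13: 13 XOR 4 = 9 < 13 — winning move (to 9).
  22: 22 XOR 4 = 18 < 22 — winning move (to 18).
  5: 5 XOR 4 = 1 < 5 — winning move (to 1).
  30: 30 XOR 4 = 26 < 30 — winning move (to 26).
  4: 4 XOR 4 = 0 < 4 — winning move (to 0).
That gives 5 winning moves.

5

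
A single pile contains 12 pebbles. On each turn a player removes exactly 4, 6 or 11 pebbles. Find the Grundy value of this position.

3

Grundy values for subtraction set {4, 6, 11}:
g(0) = mex{} = 0
g(1) = mex{} = 0
g(2) = mex{} = 0
g(3) = mex{} = 0
g(4) = mex{0} = 1
g(5) = mex{0} = 1
g(6) = mex{0} = 1
g(7) = mex{0} = 1
g(8) = mex{0,1} = 2
g(9) = mex{0,1} = 2
g(10) = mex{1} = 0
g(11) = mex{0,1} = 2
g(12) = mex{0,1,2} = 3
So g(12) = 3.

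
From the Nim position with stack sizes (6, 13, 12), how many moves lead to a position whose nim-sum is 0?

3

Compute the nim-sum pairwise:
6 XOR 13 = 11
11 XOR 12 = 7
The overall nim-sum is X = 7. A stack of size p has a winning move iff p XOR X < p (reduce it to p XOR X).
  6: 6 XOR 7 = 1 < 6 — winning move (to 1).
  13: 13 XOR 7 = 10 < 13 — winning move (to 10).
  12: 12 XOR 7 = 11 < 12 — winning move (to 11).
That gives 3 winning moves.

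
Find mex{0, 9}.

1

0 is in the set but 1 is not, so the mex is 1.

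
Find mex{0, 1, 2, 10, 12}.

3

The values 0, 1, 2 are all present; 3 is the first non-negative integer missing from the set.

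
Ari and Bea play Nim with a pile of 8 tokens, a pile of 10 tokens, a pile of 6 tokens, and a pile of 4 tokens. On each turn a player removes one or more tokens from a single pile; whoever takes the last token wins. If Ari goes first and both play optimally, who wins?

Bea wins

Nim-sum: 8 ⊕ 10 ⊕ 6 ⊕ 4 = 0.
The nim-sum is 0, so this is a P-position: the player to move is in a losing position under optimal play; Ari is about to move from it and so loses — Bea wins.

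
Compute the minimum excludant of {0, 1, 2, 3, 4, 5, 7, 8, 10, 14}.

The values 0, 1, 2, 3, 4, 5 are all present; 6 is the first non-negative integer missing from the set.

6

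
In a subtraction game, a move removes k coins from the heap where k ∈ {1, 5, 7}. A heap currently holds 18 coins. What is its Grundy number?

0

Build the Grundy sequence with g(k) = mex{g(k−s) : s ∈ {1, 5, 7}, s ≤ k}:
k:     0  1  2  3  4  5  6  7  8  9 10 11 12 13 14 15 16 17 18
g(k):  0  1  0  1  0  1  0  1  0  1  0  1  0  1  0  1  0  1  0
So g(18) = 0.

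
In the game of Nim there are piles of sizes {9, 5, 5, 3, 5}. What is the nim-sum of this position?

Compute the nim-sum pairwise:
9 ^ 5 = 12
12 ^ 5 = 9
9 ^ 3 = 10
10 ^ 5 = 15

15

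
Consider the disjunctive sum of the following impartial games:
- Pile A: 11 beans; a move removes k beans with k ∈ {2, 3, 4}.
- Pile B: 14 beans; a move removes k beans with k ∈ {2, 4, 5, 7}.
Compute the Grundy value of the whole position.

0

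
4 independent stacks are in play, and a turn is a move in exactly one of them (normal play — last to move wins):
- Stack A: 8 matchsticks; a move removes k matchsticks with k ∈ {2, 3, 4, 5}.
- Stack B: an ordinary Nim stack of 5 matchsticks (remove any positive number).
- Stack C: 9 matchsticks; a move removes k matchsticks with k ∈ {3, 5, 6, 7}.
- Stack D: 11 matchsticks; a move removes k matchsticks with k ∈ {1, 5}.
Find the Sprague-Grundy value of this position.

For stack A, compute g(0), g(1), … with moves {2, 3, 4, 5}:
k:     0  1  2  3  4  5  6  7  8
g(k):  0  0  1  1  2  2  3  0  0
So g(8) = 0.
Stack B is a plain Nim stack of size 5, so its Grundy value is 5.
For stack C, compute g(0), g(1), … with moves {3, 5, 6, 7}:
g(0) = mex{} = 0
g(1) = mex{} = 0
g(2) = mex{} = 0
g(3) = mex{0} = 1
g(4) = mex{0} = 1
g(5) = mex{0} = 1
g(6) = mex{0,1} = 2
g(7) = mex{0,1} = 2
g(8) = mex{0,1} = 2
g(9) = mex{0,1,2} = 3
So g(9) = 3.
Grundy values for stack D (subtraction set {1, 5}):
g(0) = mex{} = 0
g(1) = mex{0} = 1
g(2) = mex{1} = 0
g(3) = mex{0} = 1
g(4) = mex{1} = 0
g(5) = mex{0} = 1
g(6) = mex{1} = 0
g(7) = mex{0} = 1
g(8) = mex{1} = 0
g(9) = mex{0} = 1
g(10) = mex{1} = 0
g(11) = mex{0} = 1
So g(11) = 1.
By the Sprague-Grundy theorem, the Grundy value of a sum of independent games is the XOR of the component values.
Combined value = 0 XOR 5 XOR 3 XOR 1 = 7.

7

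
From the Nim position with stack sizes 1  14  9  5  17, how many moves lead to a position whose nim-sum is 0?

1

Nim-sum: 1 XOR 14 XOR 9 XOR 5 XOR 17 = 18.
The overall nim-sum is X = 18. A stack of size p has a winning move iff p XOR X < p (reduce it to p XOR X).
  1: 1 XOR 18 = 19 ≥ 1 — no move.
  14: 14 XOR 18 = 28 ≥ 14 — no move.
  9: 9 XOR 18 = 27 ≥ 9 — no move.
  5: 5 XOR 18 = 23 ≥ 5 — no move.
  17: 17 XOR 18 = 3 < 17 — winning move (to 3).
That gives 1 winning move.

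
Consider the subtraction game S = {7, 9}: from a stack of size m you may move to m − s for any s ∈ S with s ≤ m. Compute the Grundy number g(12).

1

Build the Grundy sequence with g(k) = mex{g(k−s) : s ∈ {7, 9}, s ≤ k}:
g(0) = mex{} = 0
g(1) = mex{} = 0
g(2) = mex{} = 0
g(3) = mex{} = 0
g(4) = mex{} = 0
g(5) = mex{} = 0
g(6) = mex{} = 0
g(7) = mex{0} = 1
g(8) = mex{0} = 1
g(9) = mex{0} = 1
g(10) = mex{0} = 1
g(11) = mex{0} = 1
g(12) = mex{0} = 1
So g(12) = 1.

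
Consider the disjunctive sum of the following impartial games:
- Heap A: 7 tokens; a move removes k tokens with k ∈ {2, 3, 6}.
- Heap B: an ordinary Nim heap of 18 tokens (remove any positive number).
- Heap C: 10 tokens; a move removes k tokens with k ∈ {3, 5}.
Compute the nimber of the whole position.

19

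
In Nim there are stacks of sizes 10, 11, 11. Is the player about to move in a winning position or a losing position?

In binary:
  1010  (10)
  1011  (11)
  1011  (11)
  ----
  1010  (10)
The nim-sum is 10 ≠ 0, so this is an N-position: the player to move can win.

Winning position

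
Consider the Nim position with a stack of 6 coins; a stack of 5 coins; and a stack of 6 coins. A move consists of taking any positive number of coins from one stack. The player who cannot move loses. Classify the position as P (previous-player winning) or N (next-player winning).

Compute the nim-sum pairwise:
6 ⊕ 5 = 3
3 ⊕ 6 = 5
The nim-sum is 5 ≠ 0, so this is an N-position: the player to move can win.

N-position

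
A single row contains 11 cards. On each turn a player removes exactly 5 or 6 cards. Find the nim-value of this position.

0

Build the Grundy sequence with g(k) = mex{g(k−s) : s ∈ {5, 6}, s ≤ k}:
k:     0  1  2  3  4  5  6  7  8  9 10 11
g(k):  0  0  0  0  0  1  1  1  1  1  2  0
So g(11) = 0.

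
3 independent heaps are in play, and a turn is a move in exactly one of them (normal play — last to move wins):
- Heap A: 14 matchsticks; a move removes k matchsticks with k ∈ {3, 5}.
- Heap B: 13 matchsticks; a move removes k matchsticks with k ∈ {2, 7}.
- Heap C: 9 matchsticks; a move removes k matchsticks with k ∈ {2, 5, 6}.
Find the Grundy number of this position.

0

For heap A, compute g(0), g(1), … with moves {3, 5}:
k:     0  1  2  3  4  5  6  7  8  9 10 11 12 13 14
g(k):  0  0  0  1  1  1  2  2  0  0  0  1  1  1  2
So g(14) = 2.
For heap B, compute g(0), g(1), … with moves {2, 7}:
g(0) = mex{} = 0
g(1) = mex{} = 0
g(2) = mex{0} = 1
g(3) = mex{0} = 1
g(4) = mex{1} = 0
g(5) = mex{1} = 0
g(6) = mex{0} = 1
g(7) = mex{0} = 1
g(8) = mex{0,1} = 2
g(9) = mex{1} = 0
g(10) = mex{1,2} = 0
g(11) = mex{0} = 1
g(12) = mex{0} = 1
g(13) = mex{1} = 0
So g(13) = 0.
Grundy values for heap C (subtraction set {2, 5, 6}):
g(0) = mex{} = 0
g(1) = mex{} = 0
g(2) = mex{0} = 1
g(3) = mex{0} = 1
g(4) = mex{1} = 0
g(5) = mex{0,1} = 2
g(6) = mex{0} = 1
g(7) = mex{0,1,2} = 3
g(8) = mex{1} = 0
g(9) = mex{0,1,3} = 2
So g(9) = 2.
By the Sprague-Grundy theorem, the Grundy value of a sum of independent games is the XOR of the component values.
Combined value = 2 XOR 0 XOR 2 = 0.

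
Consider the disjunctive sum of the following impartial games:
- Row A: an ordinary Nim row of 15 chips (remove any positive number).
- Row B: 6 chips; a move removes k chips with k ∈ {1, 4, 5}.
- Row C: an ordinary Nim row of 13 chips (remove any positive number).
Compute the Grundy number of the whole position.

0

Row A is a plain Nim row of size 15, so its Grundy value is 15.
Build the Grundy sequence for row B with g(k) = mex{g(k−s) : s ∈ {1, 4, 5}, s ≤ k}:
k:     0  1  2  3  4  5  6
g(k):  0  1  0  1  2  3  2
So g(6) = 2.
Row C is a plain Nim row of size 13, so its Grundy value is 13.
The value of a disjunctive sum is the nim-sum of the parts.
Combined value = 15 XOR 2 XOR 13 = 0.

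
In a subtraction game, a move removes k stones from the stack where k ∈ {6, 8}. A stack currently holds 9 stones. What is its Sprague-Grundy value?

1

Build the Grundy sequence with g(k) = mex{g(k−s) : s ∈ {6, 8}, s ≤ k}:
g(0) = mex{} = 0
g(1) = mex{} = 0
g(2) = mex{} = 0
g(3) = mex{} = 0
g(4) = mex{} = 0
g(5) = mex{} = 0
g(6) = mex{0} = 1
g(7) = mex{0} = 1
g(8) = mex{0} = 1
g(9) = mex{0} = 1
So g(9) = 1.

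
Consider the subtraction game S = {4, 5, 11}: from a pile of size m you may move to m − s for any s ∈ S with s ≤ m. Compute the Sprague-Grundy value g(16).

Compute g(0), g(1), … for moves {4, 5, 11}:
k:     0  1  2  3  4  5  6  7  8  9 10 11 12 13 14 15 16
g(k):  0  0  0  0  1  1  1  1  2  0  0  2  3  1  1  3  0
So g(16) = 0.

0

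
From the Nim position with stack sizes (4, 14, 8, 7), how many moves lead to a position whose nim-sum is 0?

Nim-sum: 4 XOR 14 XOR 8 XOR 7 = 5.
The overall nim-sum is X = 5. A stack of size p has a winning move iff p XOR X < p (reduce it to p XOR X).
  4: 4 XOR 5 = 1 < 4 — winning move (to 1).
  14: 14 XOR 5 = 11 < 14 — winning move (to 11).
  8: 8 XOR 5 = 13 ≥ 8 — no move.
  7: 7 XOR 5 = 2 < 7 — winning move (to 2).
That gives 3 winning moves.

3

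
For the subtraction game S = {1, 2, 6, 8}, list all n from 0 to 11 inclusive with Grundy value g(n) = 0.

0, 3, 7, 10

Compute g(0), g(1), … for moves {1, 2, 6, 8}:
k:     0  1  2  3  4  5  6  7  8  9 10 11
g(k):  0  1  2  0  1  2  3  0  1  2  0  1
The P-positions (g = 0) in 0..11 are 0, 3, 7, 10.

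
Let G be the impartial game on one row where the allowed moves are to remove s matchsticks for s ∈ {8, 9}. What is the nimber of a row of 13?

1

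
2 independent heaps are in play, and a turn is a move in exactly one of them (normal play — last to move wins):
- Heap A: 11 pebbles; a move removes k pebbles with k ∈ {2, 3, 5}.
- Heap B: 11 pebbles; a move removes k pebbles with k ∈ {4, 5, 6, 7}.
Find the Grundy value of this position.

2

For heap A, compute g(0), g(1), … with moves {2, 3, 5}:
g(0) = mex{} = 0
g(1) = mex{} = 0
g(2) = mex{0} = 1
g(3) = mex{0} = 1
g(4) = mex{0,1} = 2
g(5) = mex{0,1} = 2
g(6) = mex{0,1,2} = 3
g(7) = mex{1,2} = 0
g(8) = mex{1,2,3} = 0
g(9) = mex{0,2,3} = 1
g(10) = mex{0,2} = 1
g(11) = mex{0,1,3} = 2
So g(11) = 2.
Grundy values for heap B (subtraction set {4, 5, 6, 7}):
k:     0  1  2  3  4  5  6  7  8  9 10 11
g(k):  0  0  0  0  1  1  1  1  2  2  2  0
So g(11) = 0.
By the Sprague-Grundy theorem, the Grundy value of a sum of independent games is the XOR of the component values.
Combined value = 2 XOR 0 = 2.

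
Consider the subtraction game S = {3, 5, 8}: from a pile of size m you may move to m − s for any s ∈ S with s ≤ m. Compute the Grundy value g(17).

Compute g(0), g(1), … for moves {3, 5, 8}:
k:     0  1  2  3  4  5  6  7  8  9 10 11 12 13 14 15 16 17
g(k):  0  0  0  1  1  1  2  2  2  3  3  0  0  0  1  1  1  2
So g(17) = 2.

2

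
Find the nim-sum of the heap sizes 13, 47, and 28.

62

Compute the nim-sum pairwise:
13 XOR 47 = 34
34 XOR 28 = 62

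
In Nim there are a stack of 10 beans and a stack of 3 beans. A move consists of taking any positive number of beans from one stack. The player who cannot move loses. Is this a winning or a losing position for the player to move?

Winning position

Bitwise XOR of the heap sizes:
  1010  (10)
  0011  (3)
  ----
  1001  (9)
The nim-sum is 9 ≠ 0, so this is an N-position: the player to move can win.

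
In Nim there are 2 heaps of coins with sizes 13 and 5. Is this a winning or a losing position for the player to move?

Winning position

Compute the nim-sum pairwise:
13 XOR 5 = 8
The nim-sum is 8 ≠ 0, so this is an N-position: the player to move can win.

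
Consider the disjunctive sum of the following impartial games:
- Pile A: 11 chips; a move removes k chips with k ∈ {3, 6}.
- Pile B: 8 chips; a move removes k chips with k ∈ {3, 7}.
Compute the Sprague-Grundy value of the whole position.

Build the Grundy sequence for pile A with g(k) = mex{g(k−s) : s ∈ {3, 6}, s ≤ k}:
g(0) = mex{} = 0
g(1) = mex{} = 0
g(2) = mex{} = 0
g(3) = mex{0} = 1
g(4) = mex{0} = 1
g(5) = mex{0} = 1
g(6) = mex{0,1} = 2
g(7) = mex{0,1} = 2
g(8) = mex{0,1} = 2
g(9) = mex{1,2} = 0
g(10) = mex{1,2} = 0
g(11) = mex{1,2} = 0
So g(11) = 0.
For pile B, compute g(0), g(1), … with moves {3, 7}:
k:     0  1  2  3  4  5  6  7  8
g(k):  0  0  0  1  1  1  0  2  2
So g(8) = 2.
By the Sprague-Grundy theorem, the Grundy value of a sum of independent games is the XOR of the component values.
Combined value = 0 ⊕ 2 = 2.

2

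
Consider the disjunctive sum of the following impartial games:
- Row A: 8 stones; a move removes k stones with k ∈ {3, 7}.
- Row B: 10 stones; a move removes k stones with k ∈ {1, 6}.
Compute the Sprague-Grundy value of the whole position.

Grundy values for row A (subtraction set {3, 7}):
k:     0  1  2  3  4  5  6  7  8
g(k):  0  0  0  1  1  1  0  2  2
So g(8) = 2.
Grundy values for row B (subtraction set {1, 6}):
g(0) = mex{} = 0
g(1) = mex{0} = 1
g(2) = mex{1} = 0
g(3) = mex{0} = 1
g(4) = mex{1} = 0
g(5) = mex{0} = 1
g(6) = mex{0,1} = 2
g(7) = mex{1,2} = 0
g(8) = mex{0} = 1
g(9) = mex{1} = 0
g(10) = mex{0} = 1
So g(10) = 1.
By the Sprague-Grundy theorem, the Grundy value of a sum of independent games is the XOR of the component values.
Combined value = 2 XOR 1 = 3.

3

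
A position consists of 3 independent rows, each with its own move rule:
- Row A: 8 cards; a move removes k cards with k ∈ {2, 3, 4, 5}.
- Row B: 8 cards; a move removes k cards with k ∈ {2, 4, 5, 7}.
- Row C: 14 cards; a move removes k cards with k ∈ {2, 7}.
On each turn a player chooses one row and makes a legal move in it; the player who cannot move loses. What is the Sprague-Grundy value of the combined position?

4

Build the Grundy sequence for row A with g(k) = mex{g(k−s) : s ∈ {2, 3, 4, 5}, s ≤ k}:
k:     0  1  2  3  4  5  6  7  8
g(k):  0  0  1  1  2  2  3  0  0
So g(8) = 0.
Grundy values for row B (subtraction set {2, 4, 5, 7}):
k:     0  1  2  3  4  5  6  7  8
g(k):  0  0  1  1  2  2  3  3  4
So g(8) = 4.
For row C, compute g(0), g(1), … with moves {2, 7}:
g(0) = mex{} = 0
g(1) = mex{} = 0
g(2) = mex{0} = 1
g(3) = mex{0} = 1
g(4) = mex{1} = 0
g(5) = mex{1} = 0
g(6) = mex{0} = 1
g(7) = mex{0} = 1
g(8) = mex{0,1} = 2
g(9) = mex{1} = 0
g(10) = mex{1,2} = 0
g(11) = mex{0} = 1
g(12) = mex{0} = 1
g(13) = mex{1} = 0
g(14) = mex{1} = 0
So g(14) = 0.
The value of a disjunctive sum is the nim-sum of the parts.
Combined value = 0 XOR 4 XOR 0 = 4.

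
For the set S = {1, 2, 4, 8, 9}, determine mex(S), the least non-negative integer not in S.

0 is not in the set, so the mex is 0.

0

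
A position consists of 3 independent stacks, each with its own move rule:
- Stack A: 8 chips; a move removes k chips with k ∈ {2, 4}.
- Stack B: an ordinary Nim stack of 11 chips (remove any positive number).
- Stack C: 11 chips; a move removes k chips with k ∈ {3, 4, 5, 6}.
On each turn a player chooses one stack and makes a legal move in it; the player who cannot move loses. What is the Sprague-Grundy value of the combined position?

10

For stack A, compute g(0), g(1), … with moves {2, 4}:
g(0) = mex{} = 0
g(1) = mex{} = 0
g(2) = mex{0} = 1
g(3) = mex{0} = 1
g(4) = mex{0,1} = 2
g(5) = mex{0,1} = 2
g(6) = mex{1,2} = 0
g(7) = mex{1,2} = 0
g(8) = mex{0,2} = 1
So g(8) = 1.
Stack B is a plain Nim stack of size 11, so its Grundy value is 11.
Grundy values for stack C (subtraction set {3, 4, 5, 6}):
k:     0  1  2  3  4  5  6  7  8  9 10 11
g(k):  0  0  0  1  1  1  2  2  2  0  0  0
So g(11) = 0.
The value of a disjunctive sum is the nim-sum of the parts.
Combined value = 1 XOR 11 XOR 0 = 10.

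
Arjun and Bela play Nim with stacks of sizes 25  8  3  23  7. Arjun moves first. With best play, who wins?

Arjun wins

Compute the nim-sum pairwise:
25 ^ 8 = 17
17 ^ 3 = 18
18 ^ 23 = 5
5 ^ 7 = 2
The nim-sum is 2 ≠ 0, so this is an N-position: the player to move can win; Arjun has a winning move.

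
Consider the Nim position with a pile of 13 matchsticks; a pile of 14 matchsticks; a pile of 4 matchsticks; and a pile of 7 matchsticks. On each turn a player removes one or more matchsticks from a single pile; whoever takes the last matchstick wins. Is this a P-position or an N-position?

P-position

Nim-sum: 13 ⊕ 14 ⊕ 4 ⊕ 7 = 0.
The nim-sum is 0, so this is a P-position: the player to move is in a losing position under optimal play.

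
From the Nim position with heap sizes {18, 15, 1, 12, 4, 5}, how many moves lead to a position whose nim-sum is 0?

1

Compute the nim-sum pairwise:
18 ⊕ 15 = 29
29 ⊕ 1 = 28
28 ⊕ 12 = 16
16 ⊕ 4 = 20
20 ⊕ 5 = 17
The overall nim-sum is X = 17. A heap of size p has a winning move iff p XOR X < p (reduce it to p XOR X).
  18: 18 XOR 17 = 3 < 18 — winning move (to 3).
  15: 15 XOR 17 = 30 ≥ 15 — no move.
  1: 1 XOR 17 = 16 ≥ 1 — no move.
  12: 12 XOR 17 = 29 ≥ 12 — no move.
  4: 4 XOR 17 = 21 ≥ 4 — no move.
  5: 5 XOR 17 = 20 ≥ 5 — no move.
That gives 1 winning move.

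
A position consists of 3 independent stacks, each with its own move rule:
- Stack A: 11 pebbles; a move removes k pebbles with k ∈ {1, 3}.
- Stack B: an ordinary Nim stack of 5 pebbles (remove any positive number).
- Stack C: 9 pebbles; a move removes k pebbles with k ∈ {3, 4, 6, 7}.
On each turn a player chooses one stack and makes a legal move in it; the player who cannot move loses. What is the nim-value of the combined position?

7

For stack A, compute g(0), g(1), … with moves {1, 3}:
g(0) = mex{} = 0
g(1) = mex{0} = 1
g(2) = mex{1} = 0
g(3) = mex{0} = 1
g(4) = mex{1} = 0
g(5) = mex{0} = 1
g(6) = mex{1} = 0
g(7) = mex{0} = 1
g(8) = mex{1} = 0
g(9) = mex{0} = 1
g(10) = mex{1} = 0
g(11) = mex{0} = 1
So g(11) = 1.
Stack B is a plain Nim stack of size 5, so its Grundy value is 5.
Build the Grundy sequence for stack C with g(k) = mex{g(k−s) : s ∈ {3, 4, 6, 7}, s ≤ k}:
g(0) = mex{} = 0
g(1) = mex{} = 0
g(2) = mex{} = 0
g(3) = mex{0} = 1
g(4) = mex{0} = 1
g(5) = mex{0} = 1
g(6) = mex{0,1} = 2
g(7) = mex{0,1} = 2
g(8) = mex{0,1} = 2
g(9) = mex{0,1,2} = 3
So g(9) = 3.
By the Sprague-Grundy theorem, the Grundy value of a sum of independent games is the XOR of the component values.
Combined value = 1 XOR 5 XOR 3 = 7.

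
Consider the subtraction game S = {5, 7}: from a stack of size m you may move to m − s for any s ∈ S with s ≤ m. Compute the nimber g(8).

1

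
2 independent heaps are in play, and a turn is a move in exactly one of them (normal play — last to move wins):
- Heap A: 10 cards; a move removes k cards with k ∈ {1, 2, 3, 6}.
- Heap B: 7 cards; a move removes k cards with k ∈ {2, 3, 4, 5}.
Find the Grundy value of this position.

2

Grundy values for heap A (subtraction set {1, 2, 3, 6}):
k:     0  1  2  3  4  5  6  7  8  9 10
g(k):  0  1  2  3  0  1  2  3  0  1  2
So g(10) = 2.
Build the Grundy sequence for heap B with g(k) = mex{g(k−s) : s ∈ {2, 3, 4, 5}, s ≤ k}:
k:     0  1  2  3  4  5  6  7
g(k):  0  0  1  1  2  2  3  0
So g(7) = 0.
The value of a disjunctive sum is the nim-sum of the parts.
Combined value = 2 XOR 0 = 2.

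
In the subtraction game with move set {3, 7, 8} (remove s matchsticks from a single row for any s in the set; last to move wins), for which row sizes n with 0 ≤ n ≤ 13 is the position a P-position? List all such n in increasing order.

0, 1, 2, 6, 11, 12

Grundy values for subtraction set {3, 7, 8}:
g(0) = mex{} = 0
g(1) = mex{} = 0
g(2) = mex{} = 0
g(3) = mex{0} = 1
g(4) = mex{0} = 1
g(5) = mex{0} = 1
g(6) = mex{1} = 0
g(7) = mex{0,1} = 2
g(8) = mex{0,1} = 2
g(9) = mex{0} = 1
g(10) = mex{0,1,2} = 3
g(11) = mex{1,2} = 0
g(12) = mex{1} = 0
g(13) = mex{0,1,3} = 2
The P-positions (g = 0) in 0..13 are 0, 1, 2, 6, 11, 12.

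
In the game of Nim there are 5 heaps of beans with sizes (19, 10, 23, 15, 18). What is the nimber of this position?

Nim-sum: 19 ^ 10 ^ 23 ^ 15 ^ 18 = 19.

19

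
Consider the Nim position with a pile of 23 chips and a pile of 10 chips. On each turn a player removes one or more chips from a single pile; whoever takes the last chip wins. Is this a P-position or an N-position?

N-position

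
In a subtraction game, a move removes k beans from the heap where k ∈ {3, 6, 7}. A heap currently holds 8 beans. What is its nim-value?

2

Compute g(0), g(1), … for moves {3, 6, 7}:
g(0) = mex{} = 0
g(1) = mex{} = 0
g(2) = mex{} = 0
g(3) = mex{0} = 1
g(4) = mex{0} = 1
g(5) = mex{0} = 1
g(6) = mex{0,1} = 2
g(7) = mex{0,1} = 2
g(8) = mex{0,1} = 2
So g(8) = 2.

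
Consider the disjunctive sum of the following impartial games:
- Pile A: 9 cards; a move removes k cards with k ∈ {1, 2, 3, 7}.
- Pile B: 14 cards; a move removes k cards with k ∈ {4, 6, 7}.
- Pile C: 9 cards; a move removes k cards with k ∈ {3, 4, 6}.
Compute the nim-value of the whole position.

1

For pile A, compute g(0), g(1), … with moves {1, 2, 3, 7}:
k:     0  1  2  3  4  5  6  7  8  9
g(k):  0  1  2  3  0  1  2  3  0  1
So g(9) = 1.
Grundy values for pile B (subtraction set {4, 6, 7}):
k:     0  1  2  3  4  5  6  7  8  9 10 11 12 13 14
g(k):  0  0  0  0  1  1  1  1  2  2  2  0  0  0  0
So g(14) = 0.
For pile C, compute g(0), g(1), … with moves {3, 4, 6}:
g(0) = mex{} = 0
g(1) = mex{} = 0
g(2) = mex{} = 0
g(3) = mex{0} = 1
g(4) = mex{0} = 1
g(5) = mex{0} = 1
g(6) = mex{0,1} = 2
g(7) = mex{0,1} = 2
g(8) = mex{0,1} = 2
g(9) = mex{1,2} = 0
So g(9) = 0.
The value of a disjunctive sum is the nim-sum of the parts.
Combined value = 1 ⊕ 0 ⊕ 0 = 1.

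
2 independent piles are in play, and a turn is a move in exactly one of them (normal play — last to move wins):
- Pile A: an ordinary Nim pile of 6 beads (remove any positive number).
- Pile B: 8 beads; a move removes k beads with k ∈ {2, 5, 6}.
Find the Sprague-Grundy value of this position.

Pile A is a plain Nim pile of size 6, so its Grundy value is 6.
Build the Grundy sequence for pile B with g(k) = mex{g(k−s) : s ∈ {2, 5, 6}, s ≤ k}:
k:     0  1  2  3  4  5  6  7  8
g(k):  0  0  1  1  0  2  1  3  0
So g(8) = 0.
By the Sprague-Grundy theorem, the Grundy value of a sum of independent games is the XOR of the component values.
Combined value = 6 XOR 0 = 6.

6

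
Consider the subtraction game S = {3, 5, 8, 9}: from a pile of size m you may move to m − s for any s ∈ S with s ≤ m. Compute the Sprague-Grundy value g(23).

3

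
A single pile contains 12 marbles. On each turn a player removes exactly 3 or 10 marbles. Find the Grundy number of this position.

2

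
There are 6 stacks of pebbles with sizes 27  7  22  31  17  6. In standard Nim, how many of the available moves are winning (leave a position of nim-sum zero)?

5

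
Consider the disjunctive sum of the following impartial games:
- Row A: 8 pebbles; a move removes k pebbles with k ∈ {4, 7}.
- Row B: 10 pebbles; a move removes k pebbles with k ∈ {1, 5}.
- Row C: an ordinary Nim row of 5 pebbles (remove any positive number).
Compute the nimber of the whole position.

7

Build the Grundy sequence for row A with g(k) = mex{g(k−s) : s ∈ {4, 7}, s ≤ k}:
k:     0  1  2  3  4  5  6  7  8
g(k):  0  0  0  0  1  1  1  1  2
So g(8) = 2.
Grundy values for row B (subtraction set {1, 5}):
k:     0  1  2  3  4  5  6  7  8  9 10
g(k):  0  1  0  1  0  1  0  1  0  1  0
So g(10) = 0.
Row C is a plain Nim row of size 5, so its Grundy value is 5.
By the Sprague-Grundy theorem, the Grundy value of a sum of independent games is the XOR of the component values.
Combined value = 2 ⊕ 0 ⊕ 5 = 7.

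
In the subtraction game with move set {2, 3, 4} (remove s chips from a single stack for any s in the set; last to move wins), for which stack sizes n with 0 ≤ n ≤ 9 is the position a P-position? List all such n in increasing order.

Build the Grundy sequence with g(k) = mex{g(k−s) : s ∈ {2, 3, 4}, s ≤ k}:
k:     0  1  2  3  4  5  6  7  8  9
g(k):  0  0  1  1  2  2  0  0  1  1
The P-positions (g = 0) in 0..9 are 0, 1, 6, 7.

0, 1, 6, 7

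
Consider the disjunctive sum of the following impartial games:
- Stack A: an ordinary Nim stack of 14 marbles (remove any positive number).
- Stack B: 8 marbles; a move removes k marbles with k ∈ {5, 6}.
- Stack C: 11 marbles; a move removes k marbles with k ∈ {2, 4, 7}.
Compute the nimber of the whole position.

14

Stack A is a plain Nim stack of size 14, so its Grundy value is 14.
For stack B, compute g(0), g(1), … with moves {5, 6}:
k:     0  1  2  3  4  5  6  7  8
g(k):  0  0  0  0  0  1  1  1  1
So g(8) = 1.
Build the Grundy sequence for stack C with g(k) = mex{g(k−s) : s ∈ {2, 4, 7}, s ≤ k}:
g(0) = mex{} = 0
g(1) = mex{} = 0
g(2) = mex{0} = 1
g(3) = mex{0} = 1
g(4) = mex{0,1} = 2
g(5) = mex{0,1} = 2
g(6) = mex{1,2} = 0
g(7) = mex{0,1,2} = 3
g(8) = mex{0,2} = 1
g(9) = mex{1,2,3} = 0
g(10) = mex{0,1} = 2
g(11) = mex{0,2,3} = 1
So g(11) = 1.
By the Sprague-Grundy theorem, the Grundy value of a sum of independent games is the XOR of the component values.
Combined value = 14 ⊕ 1 ⊕ 1 = 14.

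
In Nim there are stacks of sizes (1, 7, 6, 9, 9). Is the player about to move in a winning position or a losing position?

Nim-sum: 1 ^ 7 ^ 6 ^ 9 ^ 9 = 0.
The nim-sum is 0, so this is a P-position: the player to move is in a losing position under optimal play.

Losing position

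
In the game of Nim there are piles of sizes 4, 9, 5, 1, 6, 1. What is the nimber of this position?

Nim-sum: 4 ⊕ 9 ⊕ 5 ⊕ 1 ⊕ 6 ⊕ 1 = 14.

14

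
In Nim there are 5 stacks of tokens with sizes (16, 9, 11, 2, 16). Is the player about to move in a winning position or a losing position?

Compute the nim-sum pairwise:
16 ⊕ 9 = 25
25 ⊕ 11 = 18
18 ⊕ 2 = 16
16 ⊕ 16 = 0
The nim-sum is 0, so this is a P-position: the player to move is in a losing position under optimal play.

Losing position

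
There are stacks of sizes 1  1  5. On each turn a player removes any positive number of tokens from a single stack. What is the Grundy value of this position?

5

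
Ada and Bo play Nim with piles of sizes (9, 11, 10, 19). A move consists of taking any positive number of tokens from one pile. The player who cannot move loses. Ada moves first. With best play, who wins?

Ada wins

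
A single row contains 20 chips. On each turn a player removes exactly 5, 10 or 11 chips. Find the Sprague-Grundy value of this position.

0

Build the Grundy sequence with g(k) = mex{g(k−s) : s ∈ {5, 10, 11}, s ≤ k}:
k:     0  1  2  3  4  5  6  7  8  9 10 11 12 13 14 15 16 17 18 19 20
g(k):  0  0  0  0  0  1  1  1  1  1  2  2  2  2  2  3  0  0  0  0  0
So g(20) = 0.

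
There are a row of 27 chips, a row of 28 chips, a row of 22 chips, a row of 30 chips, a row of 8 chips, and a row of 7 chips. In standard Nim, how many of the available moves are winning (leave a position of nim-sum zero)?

Compute the nim-sum pairwise:
27 ⊕ 28 = 7
7 ⊕ 22 = 17
17 ⊕ 30 = 15
15 ⊕ 8 = 7
7 ⊕ 7 = 0
The nim-sum is already 0, so every move leaves a nonzero nim-sum — there are no winning moves.

0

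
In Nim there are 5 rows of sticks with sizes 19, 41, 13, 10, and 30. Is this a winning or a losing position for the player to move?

Winning position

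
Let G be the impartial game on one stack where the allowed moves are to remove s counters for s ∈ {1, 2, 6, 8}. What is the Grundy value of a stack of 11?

1

Build the Grundy sequence with g(k) = mex{g(k−s) : s ∈ {1, 2, 6, 8}, s ≤ k}:
k:     0  1  2  3  4  5  6  7  8  9 10 11
g(k):  0  1  2  0  1  2  3  0  1  2  0  1
So g(11) = 1.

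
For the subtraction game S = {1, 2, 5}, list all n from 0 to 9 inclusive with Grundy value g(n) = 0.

0, 3, 6, 9

Grundy values for subtraction set {1, 2, 5}:
k:     0  1  2  3  4  5  6  7  8  9
g(k):  0  1  2  0  1  2  0  1  2  0
The P-positions (g = 0) in 0..9 are 0, 3, 6, 9.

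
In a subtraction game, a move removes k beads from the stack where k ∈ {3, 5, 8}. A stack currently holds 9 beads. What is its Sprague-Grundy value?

Grundy values for subtraction set {3, 5, 8}:
k:     0  1  2  3  4  5  6  7  8  9
g(k):  0  0  0  1  1  1  2  2  2  3
So g(9) = 3.

3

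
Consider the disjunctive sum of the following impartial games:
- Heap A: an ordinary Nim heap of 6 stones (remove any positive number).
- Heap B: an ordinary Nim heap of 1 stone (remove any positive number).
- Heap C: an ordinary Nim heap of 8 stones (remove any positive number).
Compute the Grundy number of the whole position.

Heap A is a plain Nim heap of size 6, so its Grundy value is 6.
Heap B is a plain Nim heap of size 1, so its Grundy value is 1.
Heap C is a plain Nim heap of size 8, so its Grundy value is 8.
By the Sprague-Grundy theorem, the Grundy value of a sum of independent games is the XOR of the component values.
Combined value = 6 XOR 1 XOR 8 = 15.

15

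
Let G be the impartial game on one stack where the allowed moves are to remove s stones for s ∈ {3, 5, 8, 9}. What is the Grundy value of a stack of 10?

3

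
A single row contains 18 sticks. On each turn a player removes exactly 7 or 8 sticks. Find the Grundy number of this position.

Grundy values for subtraction set {7, 8}:
k:     0  1  2  3  4  5  6  7  8  9 10 11 12 13 14 15 16 17 18
g(k):  0  0  0  0  0  0  0  1  1  1  1  1  1  1  2  0  0  0  0
So g(18) = 0.

0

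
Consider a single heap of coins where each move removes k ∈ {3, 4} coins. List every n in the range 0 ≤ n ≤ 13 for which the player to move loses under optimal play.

Build the Grundy sequence with g(k) = mex{g(k−s) : s ∈ {3, 4}, s ≤ k}:
k:     0  1  2  3  4  5  6  7  8  9 10 11 12 13
g(k):  0  0  0  1  1  1  2  0  0  0  1  1  1  2
The P-positions (g = 0) in 0..13 are 0, 1, 2, 7, 8, 9.

0, 1, 2, 7, 8, 9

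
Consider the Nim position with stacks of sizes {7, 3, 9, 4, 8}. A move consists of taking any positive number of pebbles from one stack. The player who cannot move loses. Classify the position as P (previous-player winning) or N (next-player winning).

N-position

In binary:
  0111  (7)
  0011  (3)
  1001  (9)
  0100  (4)
  1000  (8)
  ----
  0001  (1)
The nim-sum is 1 ≠ 0, so this is an N-position: the player to move can win.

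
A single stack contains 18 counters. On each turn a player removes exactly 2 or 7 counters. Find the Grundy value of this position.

0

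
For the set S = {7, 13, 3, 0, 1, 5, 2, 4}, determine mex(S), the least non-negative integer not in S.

6

The values 0, 1, 2, 3, 4, 5 are all present; 6 is the first non-negative integer missing from the set.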